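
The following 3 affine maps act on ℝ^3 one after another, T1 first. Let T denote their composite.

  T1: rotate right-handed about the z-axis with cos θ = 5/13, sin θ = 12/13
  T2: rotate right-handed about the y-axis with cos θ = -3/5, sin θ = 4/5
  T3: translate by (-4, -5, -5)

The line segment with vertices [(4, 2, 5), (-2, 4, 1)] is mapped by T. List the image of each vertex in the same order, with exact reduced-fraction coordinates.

image vertices: (12/65, -7/13, -504/65), (-34/65, -69/13, -132/65)

T1 rotate right-handed about the z-axis with cos θ = 5/13, sin θ = 12/13: (4, 2, 5) → (-4/13, 58/13, 5); (-2, 4, 1) → (-58/13, -4/13, 1)
T2 rotate right-handed about the y-axis with cos θ = -3/5, sin θ = 4/5: (-4/13, 58/13, 5) → (272/65, 58/13, -179/65); (-58/13, -4/13, 1) → (226/65, -4/13, 193/65)
T3 translate by (-4, -5, -5): (272/65, 58/13, -179/65) → (12/65, -7/13, -504/65); (226/65, -4/13, 193/65) → (-34/65, -69/13, -132/65)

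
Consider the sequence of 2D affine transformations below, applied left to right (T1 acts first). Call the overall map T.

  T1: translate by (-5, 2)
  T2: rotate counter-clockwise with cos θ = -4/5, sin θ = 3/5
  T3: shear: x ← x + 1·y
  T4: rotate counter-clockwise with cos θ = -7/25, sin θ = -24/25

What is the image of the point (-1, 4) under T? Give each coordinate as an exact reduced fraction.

T1 translate by (-5, 2): (-1, 4) → (-6, 6)
T2 rotate counter-clockwise with cos θ = -4/5, sin θ = 3/5: (-6, 6) → (6/5, -42/5)
T3 shear: x ← x + 1·y: (6/5, -42/5) → (-36/5, -42/5)
T4 rotate counter-clockwise with cos θ = -7/25, sin θ = -24/25: (-36/5, -42/5) → (-756/125, 1158/125)

T(p) = (-756/125, 1158/125)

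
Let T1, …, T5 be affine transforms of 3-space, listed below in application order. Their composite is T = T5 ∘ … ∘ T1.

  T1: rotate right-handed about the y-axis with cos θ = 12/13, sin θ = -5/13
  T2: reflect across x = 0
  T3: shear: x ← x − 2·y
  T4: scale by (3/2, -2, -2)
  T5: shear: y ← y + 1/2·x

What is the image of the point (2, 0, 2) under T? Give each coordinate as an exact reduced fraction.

T1 rotate right-handed about the y-axis with cos θ = 12/13, sin θ = -5/13: (2, 0, 2) → (14/13, 0, 34/13)
T2 reflect across x = 0: (14/13, 0, 34/13) → (-14/13, 0, 34/13)
T3 shear: x ← x − 2·y: (-14/13, 0, 34/13) → (-14/13, 0, 34/13)
T4 scale by (3/2, -2, -2): (-14/13, 0, 34/13) → (-21/13, 0, -68/13)
T5 shear: y ← y + 1/2·x: (-21/13, 0, -68/13) → (-21/13, -21/26, -68/13)

T(p) = (-21/13, -21/26, -68/13)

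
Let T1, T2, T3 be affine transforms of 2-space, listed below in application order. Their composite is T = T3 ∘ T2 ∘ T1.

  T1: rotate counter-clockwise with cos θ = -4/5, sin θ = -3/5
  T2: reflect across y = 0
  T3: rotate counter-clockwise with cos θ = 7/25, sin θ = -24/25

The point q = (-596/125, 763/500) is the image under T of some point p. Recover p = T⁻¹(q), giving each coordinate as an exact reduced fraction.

T1 = [-4/5 3/5 0; -3/5 -4/5 0; 0 0 1]
T2·T1 = [-4/5 3/5 0; 3/5 4/5 0; 0 0 1]
T3·…·T1 = [44/125 117/125 0; 117/125 -44/125 0; 0 0 1]
det M = -1; M⁻¹ = [44/125 117/125 0; 117/125 -44/125 0; 0 0 1]
M⁻¹ · (-596/125, 763/500)ᵀ = (-1/4, -5)ᵀ

p = (-1/4, -5)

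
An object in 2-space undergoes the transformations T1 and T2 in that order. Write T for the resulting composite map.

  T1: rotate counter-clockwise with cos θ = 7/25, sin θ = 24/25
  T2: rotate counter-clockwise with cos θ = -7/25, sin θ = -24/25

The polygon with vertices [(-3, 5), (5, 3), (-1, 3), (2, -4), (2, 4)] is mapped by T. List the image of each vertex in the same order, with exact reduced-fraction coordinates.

T1 rotate counter-clockwise with cos θ = 7/25, sin θ = 24/25: (-3, 5) → (-141/25, -37/25); (5, 3) → (-37/25, 141/25); (-1, 3) → (-79/25, -3/25); (2, -4) → (22/5, 4/5); (2, 4) → (-82/25, 76/25)
T2 rotate counter-clockwise with cos θ = -7/25, sin θ = -24/25: (-141/25, -37/25) → (99/625, 3643/625); (-37/25, 141/25) → (3643/625, -99/625); (-79/25, -3/25) → (481/625, 1917/625); (22/5, 4/5) → (-58/125, -556/125); (-82/25, 76/25) → (2398/625, 1436/625)

image vertices: (99/625, 3643/625), (3643/625, -99/625), (481/625, 1917/625), (-58/125, -556/125), (2398/625, 1436/625)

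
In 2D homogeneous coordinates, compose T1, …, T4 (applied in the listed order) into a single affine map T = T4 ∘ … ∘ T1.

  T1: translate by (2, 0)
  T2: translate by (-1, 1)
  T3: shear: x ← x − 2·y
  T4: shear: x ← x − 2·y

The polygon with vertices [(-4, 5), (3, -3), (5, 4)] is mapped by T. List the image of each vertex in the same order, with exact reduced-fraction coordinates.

T1 translate by (2, 0): (-4, 5) → (-2, 5); (3, -3) → (5, -3); (5, 4) → (7, 4)
T2 translate by (-1, 1): (-2, 5) → (-3, 6); (5, -3) → (4, -2); (7, 4) → (6, 5)
T3 shear: x ← x − 2·y: (-3, 6) → (-15, 6); (4, -2) → (8, -2); (6, 5) → (-4, 5)
T4 shear: x ← x − 2·y: (-15, 6) → (-27, 6); (8, -2) → (12, -2); (-4, 5) → (-14, 5)

image vertices: (-27, 6), (12, -2), (-14, 5)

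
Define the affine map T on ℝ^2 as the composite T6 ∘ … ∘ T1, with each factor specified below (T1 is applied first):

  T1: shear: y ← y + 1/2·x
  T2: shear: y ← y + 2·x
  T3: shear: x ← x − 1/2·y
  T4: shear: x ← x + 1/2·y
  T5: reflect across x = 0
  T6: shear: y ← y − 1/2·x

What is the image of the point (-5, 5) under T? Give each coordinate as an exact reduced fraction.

T1 shear: y ← y + 1/2·x: (-5, 5) → (-5, 5/2)
T2 shear: y ← y + 2·x: (-5, 5/2) → (-5, -15/2)
T3 shear: x ← x − 1/2·y: (-5, -15/2) → (-5/4, -15/2)
T4 shear: x ← x + 1/2·y: (-5/4, -15/2) → (-5, -15/2)
T5 reflect across x = 0: (-5, -15/2) → (5, -15/2)
T6 shear: y ← y − 1/2·x: (5, -15/2) → (5, -10)

T(p) = (5, -10)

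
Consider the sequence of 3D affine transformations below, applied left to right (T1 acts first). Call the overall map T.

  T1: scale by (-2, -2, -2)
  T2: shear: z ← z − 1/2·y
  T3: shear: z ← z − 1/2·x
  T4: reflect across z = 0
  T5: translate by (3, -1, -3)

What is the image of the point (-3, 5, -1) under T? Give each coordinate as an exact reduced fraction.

T1 scale by (-2, -2, -2): (-3, 5, -1) → (6, -10, 2)
T2 shear: z ← z − 1/2·y: (6, -10, 2) → (6, -10, 7)
T3 shear: z ← z − 1/2·x: (6, -10, 7) → (6, -10, 4)
T4 reflect across z = 0: (6, -10, 4) → (6, -10, -4)
T5 translate by (3, -1, -3): (6, -10, -4) → (9, -11, -7)

T(p) = (9, -11, -7)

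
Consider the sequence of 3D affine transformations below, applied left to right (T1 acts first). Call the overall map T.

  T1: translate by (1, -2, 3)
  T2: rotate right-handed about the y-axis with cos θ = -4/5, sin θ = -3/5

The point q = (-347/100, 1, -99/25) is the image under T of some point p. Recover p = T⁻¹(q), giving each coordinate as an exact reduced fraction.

T1 = [1 0 0 1; 0 1 0 -2; 0 0 1 3; 0 0 0 1]
T2·T1 = [-4/5 0 -3/5 -13/5; 0 1 0 -2; 3/5 0 -4/5 -9/5; 0 0 0 1]
det M = 1; M⁻¹ = [-4/5 0 3/5 -1; 0 1 0 2; -3/5 0 -4/5 -3; 0 0 0 1]
M⁻¹ · (-347/100, 1, -99/25)ᵀ = (-3/5, 3, 9/4)ᵀ

p = (-3/5, 3, 9/4)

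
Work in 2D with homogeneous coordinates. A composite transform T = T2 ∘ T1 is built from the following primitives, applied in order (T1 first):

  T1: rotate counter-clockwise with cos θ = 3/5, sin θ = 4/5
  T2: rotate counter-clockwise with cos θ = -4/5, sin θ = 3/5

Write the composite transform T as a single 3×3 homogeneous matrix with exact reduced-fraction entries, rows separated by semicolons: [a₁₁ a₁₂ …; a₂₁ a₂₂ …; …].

T = [-24/25 7/25 0; -7/25 -24/25 0; 0 0 1]

T1 = [3/5 -4/5 0; 4/5 3/5 0; 0 0 1]
T2·T1 = [-24/25 7/25 0; -7/25 -24/25 0; 0 0 1]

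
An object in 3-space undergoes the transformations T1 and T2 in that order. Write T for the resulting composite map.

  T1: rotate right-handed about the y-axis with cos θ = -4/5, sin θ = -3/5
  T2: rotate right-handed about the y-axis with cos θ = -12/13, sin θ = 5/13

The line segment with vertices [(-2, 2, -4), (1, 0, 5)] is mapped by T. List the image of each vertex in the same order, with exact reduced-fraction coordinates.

T1 rotate right-handed about the y-axis with cos θ = -4/5, sin θ = -3/5: (-2, 2, -4) → (4, 2, 2); (1, 0, 5) → (-19/5, 0, -17/5)
T2 rotate right-handed about the y-axis with cos θ = -12/13, sin θ = 5/13: (4, 2, 2) → (-38/13, 2, -44/13); (-19/5, 0, -17/5) → (11/5, 0, 23/5)

image vertices: (-38/13, 2, -44/13), (11/5, 0, 23/5)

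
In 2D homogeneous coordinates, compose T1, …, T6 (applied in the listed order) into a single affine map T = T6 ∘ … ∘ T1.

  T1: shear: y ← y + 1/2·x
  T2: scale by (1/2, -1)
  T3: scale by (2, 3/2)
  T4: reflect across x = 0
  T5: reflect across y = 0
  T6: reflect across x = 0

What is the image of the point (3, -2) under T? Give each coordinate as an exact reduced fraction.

T1 shear: y ← y + 1/2·x: (3, -2) → (3, -1/2)
T2 scale by (1/2, -1): (3, -1/2) → (3/2, 1/2)
T3 scale by (2, 3/2): (3/2, 1/2) → (3, 3/4)
T4 reflect across x = 0: (3, 3/4) → (-3, 3/4)
T5 reflect across y = 0: (-3, 3/4) → (-3, -3/4)
T6 reflect across x = 0: (-3, -3/4) → (3, -3/4)

T(p) = (3, -3/4)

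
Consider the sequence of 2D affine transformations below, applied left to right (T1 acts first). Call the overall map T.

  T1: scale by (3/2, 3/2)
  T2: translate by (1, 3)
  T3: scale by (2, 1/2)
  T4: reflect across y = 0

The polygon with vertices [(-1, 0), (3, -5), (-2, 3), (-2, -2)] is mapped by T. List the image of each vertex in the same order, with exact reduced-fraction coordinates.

image vertices: (-1, -3/2), (11, 9/4), (-4, -15/4), (-4, 0)

T1 scale by (3/2, 3/2): (-1, 0) → (-3/2, 0); (3, -5) → (9/2, -15/2); (-2, 3) → (-3, 9/2); (-2, -2) → (-3, -3)
T2 translate by (1, 3): (-3/2, 0) → (-1/2, 3); (9/2, -15/2) → (11/2, -9/2); (-3, 9/2) → (-2, 15/2); (-3, -3) → (-2, 0)
T3 scale by (2, 1/2): (-1/2, 3) → (-1, 3/2); (11/2, -9/2) → (11, -9/4); (-2, 15/2) → (-4, 15/4); (-2, 0) → (-4, 0)
T4 reflect across y = 0: (-1, 3/2) → (-1, -3/2); (11, -9/4) → (11, 9/4); (-4, 15/4) → (-4, -15/4); (-4, 0) → (-4, 0)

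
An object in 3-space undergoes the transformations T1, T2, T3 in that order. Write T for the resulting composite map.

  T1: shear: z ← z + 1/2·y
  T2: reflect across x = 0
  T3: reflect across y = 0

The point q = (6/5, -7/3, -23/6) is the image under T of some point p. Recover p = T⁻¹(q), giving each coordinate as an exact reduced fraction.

p = (-6/5, 7/3, -5)

T1 = [1 0 0 0; 0 1 0 0; 0 1/2 1 0; 0 0 0 1]
T2·T1 = [-1 0 0 0; 0 1 0 0; 0 1/2 1 0; 0 0 0 1]
T3·…·T1 = [-1 0 0 0; 0 -1 0 0; 0 1/2 1 0; 0 0 0 1]
det M = 1; M⁻¹ = [-1 0 0 0; 0 -1 0 0; 0 1/2 1 0; 0 0 0 1]
M⁻¹ · (6/5, -7/3, -23/6)ᵀ = (-6/5, 7/3, -5)ᵀ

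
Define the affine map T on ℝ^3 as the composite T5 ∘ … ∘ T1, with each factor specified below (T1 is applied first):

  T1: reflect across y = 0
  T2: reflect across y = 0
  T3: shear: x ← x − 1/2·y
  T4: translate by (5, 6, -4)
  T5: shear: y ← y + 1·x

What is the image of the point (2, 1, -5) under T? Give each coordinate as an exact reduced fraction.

T1 reflect across y = 0: (2, 1, -5) → (2, -1, -5)
T2 reflect across y = 0: (2, -1, -5) → (2, 1, -5)
T3 shear: x ← x − 1/2·y: (2, 1, -5) → (3/2, 1, -5)
T4 translate by (5, 6, -4): (3/2, 1, -5) → (13/2, 7, -9)
T5 shear: y ← y + 1·x: (13/2, 7, -9) → (13/2, 27/2, -9)

T(p) = (13/2, 27/2, -9)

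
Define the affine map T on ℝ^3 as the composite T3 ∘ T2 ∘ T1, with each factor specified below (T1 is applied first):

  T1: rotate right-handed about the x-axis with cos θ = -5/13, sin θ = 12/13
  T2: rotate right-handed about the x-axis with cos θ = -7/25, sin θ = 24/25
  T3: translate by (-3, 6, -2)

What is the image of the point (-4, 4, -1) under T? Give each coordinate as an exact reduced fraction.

T(p) = (-7, 734/325, -1213/325)

T1 rotate right-handed about the x-axis with cos θ = -5/13, sin θ = 12/13: (-4, 4, -1) → (-4, -8/13, 53/13)
T2 rotate right-handed about the x-axis with cos θ = -7/25, sin θ = 24/25: (-4, -8/13, 53/13) → (-4, -1216/325, -563/325)
T3 translate by (-3, 6, -2): (-4, -1216/325, -563/325) → (-7, 734/325, -1213/325)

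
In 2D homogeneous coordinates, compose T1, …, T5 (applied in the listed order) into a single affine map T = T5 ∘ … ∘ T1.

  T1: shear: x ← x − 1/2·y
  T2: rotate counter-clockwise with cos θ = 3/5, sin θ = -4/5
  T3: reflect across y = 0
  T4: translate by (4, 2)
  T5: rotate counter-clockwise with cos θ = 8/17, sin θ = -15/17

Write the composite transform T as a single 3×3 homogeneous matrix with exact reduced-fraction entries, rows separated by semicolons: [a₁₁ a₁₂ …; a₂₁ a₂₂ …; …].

T = [84/85 -11/17 62/17; -13/85 -31/34 -44/17; 0 0 1]

T1 = [1 -1/2 0; 0 1 0; 0 0 1]
T2·T1 = [3/5 1/2 0; -4/5 1 0; 0 0 1]
T3·…·T1 = [3/5 1/2 0; 4/5 -1 0; 0 0 1]
T4·…·T1 = [3/5 1/2 4; 4/5 -1 2; 0 0 1]
T5·…·T1 = [84/85 -11/17 62/17; -13/85 -31/34 -44/17; 0 0 1]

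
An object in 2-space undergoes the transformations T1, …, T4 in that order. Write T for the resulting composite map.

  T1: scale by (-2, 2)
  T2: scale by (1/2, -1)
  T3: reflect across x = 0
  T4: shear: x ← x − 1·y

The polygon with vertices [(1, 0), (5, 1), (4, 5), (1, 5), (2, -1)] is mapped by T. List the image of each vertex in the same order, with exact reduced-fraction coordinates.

T1 scale by (-2, 2): (1, 0) → (-2, 0); (5, 1) → (-10, 2); (4, 5) → (-8, 10); (1, 5) → (-2, 10); (2, -1) → (-4, -2)
T2 scale by (1/2, -1): (-2, 0) → (-1, 0); (-10, 2) → (-5, -2); (-8, 10) → (-4, -10); (-2, 10) → (-1, -10); (-4, -2) → (-2, 2)
T3 reflect across x = 0: (-1, 0) → (1, 0); (-5, -2) → (5, -2); (-4, -10) → (4, -10); (-1, -10) → (1, -10); (-2, 2) → (2, 2)
T4 shear: x ← x − 1·y: (1, 0) → (1, 0); (5, -2) → (7, -2); (4, -10) → (14, -10); (1, -10) → (11, -10); (2, 2) → (0, 2)

image vertices: (1, 0), (7, -2), (14, -10), (11, -10), (0, 2)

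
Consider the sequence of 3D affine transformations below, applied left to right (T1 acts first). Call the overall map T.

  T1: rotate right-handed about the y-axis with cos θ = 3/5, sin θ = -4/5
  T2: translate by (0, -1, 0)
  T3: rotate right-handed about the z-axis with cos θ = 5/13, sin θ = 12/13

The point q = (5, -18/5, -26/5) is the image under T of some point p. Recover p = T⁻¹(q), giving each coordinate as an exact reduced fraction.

p = (-5, -5, -2)

T1 = [3/5 0 -4/5 0; 0 1 0 0; 4/5 0 3/5 0; 0 0 0 1]
T2·T1 = [3/5 0 -4/5 0; 0 1 0 -1; 4/5 0 3/5 0; 0 0 0 1]
T3·…·T1 = [3/13 -12/13 -4/13 12/13; 36/65 5/13 -48/65 -5/13; 4/5 0 3/5 0; 0 0 0 1]
det M = 1; M⁻¹ = [3/13 36/65 4/5 0; -12/13 5/13 0 1; -4/13 -48/65 3/5 0; 0 0 0 1]
M⁻¹ · (5, -18/5, -26/5)ᵀ = (-5, -5, -2)ᵀ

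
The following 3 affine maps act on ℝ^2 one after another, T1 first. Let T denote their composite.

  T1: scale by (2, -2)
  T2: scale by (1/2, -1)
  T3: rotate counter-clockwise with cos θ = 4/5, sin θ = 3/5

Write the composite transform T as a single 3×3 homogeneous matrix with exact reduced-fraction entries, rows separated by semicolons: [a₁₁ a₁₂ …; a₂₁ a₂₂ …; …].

T1 = [2 0 0; 0 -2 0; 0 0 1]
T2·T1 = [1 0 0; 0 2 0; 0 0 1]
T3·…·T1 = [4/5 -6/5 0; 3/5 8/5 0; 0 0 1]

T = [4/5 -6/5 0; 3/5 8/5 0; 0 0 1]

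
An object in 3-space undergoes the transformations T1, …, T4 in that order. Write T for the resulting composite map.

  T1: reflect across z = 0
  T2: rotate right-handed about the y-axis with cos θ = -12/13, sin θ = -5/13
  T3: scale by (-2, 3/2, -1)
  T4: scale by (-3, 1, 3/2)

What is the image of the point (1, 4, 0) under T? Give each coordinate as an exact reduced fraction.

T1 reflect across z = 0: (1, 4, 0) → (1, 4, 0)
T2 rotate right-handed about the y-axis with cos θ = -12/13, sin θ = -5/13: (1, 4, 0) → (-12/13, 4, 5/13)
T3 scale by (-2, 3/2, -1): (-12/13, 4, 5/13) → (24/13, 6, -5/13)
T4 scale by (-3, 1, 3/2): (24/13, 6, -5/13) → (-72/13, 6, -15/26)

T(p) = (-72/13, 6, -15/26)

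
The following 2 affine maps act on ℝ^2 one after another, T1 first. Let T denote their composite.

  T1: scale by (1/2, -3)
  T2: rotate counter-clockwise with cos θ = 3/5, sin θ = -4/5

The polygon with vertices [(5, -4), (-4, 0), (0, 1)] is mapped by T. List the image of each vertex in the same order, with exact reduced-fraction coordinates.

image vertices: (111/10, 26/5), (-6/5, 8/5), (-12/5, -9/5)

T1 scale by (1/2, -3): (5, -4) → (5/2, 12); (-4, 0) → (-2, 0); (0, 1) → (0, -3)
T2 rotate counter-clockwise with cos θ = 3/5, sin θ = -4/5: (5/2, 12) → (111/10, 26/5); (-2, 0) → (-6/5, 8/5); (0, -3) → (-12/5, -9/5)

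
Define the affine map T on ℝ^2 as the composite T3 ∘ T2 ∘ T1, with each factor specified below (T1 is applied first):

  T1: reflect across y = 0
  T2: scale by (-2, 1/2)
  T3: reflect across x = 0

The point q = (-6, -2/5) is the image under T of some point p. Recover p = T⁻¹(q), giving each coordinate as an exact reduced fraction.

T1 = [1 0 0; 0 -1 0; 0 0 1]
T2·T1 = [-2 0 0; 0 -1/2 0; 0 0 1]
T3·…·T1 = [2 0 0; 0 -1/2 0; 0 0 1]
det M = -1; M⁻¹ = [1/2 0 0; 0 -2 0; 0 0 1]
M⁻¹ · (-6, -2/5)ᵀ = (-3, 4/5)ᵀ

p = (-3, 4/5)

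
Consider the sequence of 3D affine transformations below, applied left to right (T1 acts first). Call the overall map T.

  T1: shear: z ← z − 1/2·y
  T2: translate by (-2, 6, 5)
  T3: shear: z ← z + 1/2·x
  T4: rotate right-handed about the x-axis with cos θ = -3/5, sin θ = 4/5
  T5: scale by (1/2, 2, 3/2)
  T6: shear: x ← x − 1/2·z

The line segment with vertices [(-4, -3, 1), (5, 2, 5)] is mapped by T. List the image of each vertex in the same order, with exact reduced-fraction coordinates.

image vertices: (-111/40, -54/5, -9/20), (57/40, -132/5, 3/20)

T1 shear: z ← z − 1/2·y: (-4, -3, 1) → (-4, -3, 5/2); (5, 2, 5) → (5, 2, 4)
T2 translate by (-2, 6, 5): (-4, -3, 5/2) → (-6, 3, 15/2); (5, 2, 4) → (3, 8, 9)
T3 shear: z ← z + 1/2·x: (-6, 3, 15/2) → (-6, 3, 9/2); (3, 8, 9) → (3, 8, 21/2)
T4 rotate right-handed about the x-axis with cos θ = -3/5, sin θ = 4/5: (-6, 3, 9/2) → (-6, -27/5, -3/10); (3, 8, 21/2) → (3, -66/5, 1/10)
T5 scale by (1/2, 2, 3/2): (-6, -27/5, -3/10) → (-3, -54/5, -9/20); (3, -66/5, 1/10) → (3/2, -132/5, 3/20)
T6 shear: x ← x − 1/2·z: (-3, -54/5, -9/20) → (-111/40, -54/5, -9/20); (3/2, -132/5, 3/20) → (57/40, -132/5, 3/20)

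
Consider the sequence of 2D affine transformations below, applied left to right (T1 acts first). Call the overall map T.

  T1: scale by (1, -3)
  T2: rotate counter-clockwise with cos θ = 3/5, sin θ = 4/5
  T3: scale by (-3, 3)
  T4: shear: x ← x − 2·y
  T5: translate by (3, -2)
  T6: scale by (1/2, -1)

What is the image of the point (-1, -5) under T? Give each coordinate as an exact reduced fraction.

T1 scale by (1, -3): (-1, -5) → (-1, 15)
T2 rotate counter-clockwise with cos θ = 3/5, sin θ = 4/5: (-1, 15) → (-63/5, 41/5)
T3 scale by (-3, 3): (-63/5, 41/5) → (189/5, 123/5)
T4 shear: x ← x − 2·y: (189/5, 123/5) → (-57/5, 123/5)
T5 translate by (3, -2): (-57/5, 123/5) → (-42/5, 113/5)
T6 scale by (1/2, -1): (-42/5, 113/5) → (-21/5, -113/5)

T(p) = (-21/5, -113/5)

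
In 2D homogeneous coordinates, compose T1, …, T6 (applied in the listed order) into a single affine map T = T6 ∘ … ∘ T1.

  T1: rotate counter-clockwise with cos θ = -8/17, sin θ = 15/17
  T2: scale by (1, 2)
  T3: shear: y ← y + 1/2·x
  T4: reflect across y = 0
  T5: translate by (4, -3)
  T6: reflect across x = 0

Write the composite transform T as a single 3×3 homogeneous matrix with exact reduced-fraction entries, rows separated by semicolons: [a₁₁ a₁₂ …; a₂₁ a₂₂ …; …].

T = [8/17 15/17 -4; -26/17 47/34 -3; 0 0 1]

T1 = [-8/17 -15/17 0; 15/17 -8/17 0; 0 0 1]
T2·T1 = [-8/17 -15/17 0; 30/17 -16/17 0; 0 0 1]
T3·…·T1 = [-8/17 -15/17 0; 26/17 -47/34 0; 0 0 1]
T4·…·T1 = [-8/17 -15/17 0; -26/17 47/34 0; 0 0 1]
T5·…·T1 = [-8/17 -15/17 4; -26/17 47/34 -3; 0 0 1]
T6·…·T1 = [8/17 15/17 -4; -26/17 47/34 -3; 0 0 1]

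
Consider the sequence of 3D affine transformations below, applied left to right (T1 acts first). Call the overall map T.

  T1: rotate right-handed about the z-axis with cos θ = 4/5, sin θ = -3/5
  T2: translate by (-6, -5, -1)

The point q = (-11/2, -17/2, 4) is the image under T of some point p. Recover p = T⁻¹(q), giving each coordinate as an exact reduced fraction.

T1 = [4/5 3/5 0 0; -3/5 4/5 0 0; 0 0 1 0; 0 0 0 1]
T2·T1 = [4/5 3/5 0 -6; -3/5 4/5 0 -5; 0 0 1 -1; 0 0 0 1]
det M = 1; M⁻¹ = [4/5 -3/5 0 9/5; 3/5 4/5 0 38/5; 0 0 1 1; 0 0 0 1]
M⁻¹ · (-11/2, -17/2, 4)ᵀ = (5/2, -5/2, 5)ᵀ

p = (5/2, -5/2, 5)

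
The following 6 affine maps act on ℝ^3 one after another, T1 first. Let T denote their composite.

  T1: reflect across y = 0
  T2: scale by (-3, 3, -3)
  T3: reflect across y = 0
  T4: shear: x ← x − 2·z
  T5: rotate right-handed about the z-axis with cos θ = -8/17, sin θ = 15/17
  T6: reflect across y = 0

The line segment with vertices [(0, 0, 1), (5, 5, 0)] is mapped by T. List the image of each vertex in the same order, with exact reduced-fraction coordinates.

image vertices: (-48/17, -90/17, -3), (-105/17, 345/17, 0)

T1 reflect across y = 0: (0, 0, 1) → (0, 0, 1); (5, 5, 0) → (5, -5, 0)
T2 scale by (-3, 3, -3): (0, 0, 1) → (0, 0, -3); (5, -5, 0) → (-15, -15, 0)
T3 reflect across y = 0: (0, 0, -3) → (0, 0, -3); (-15, -15, 0) → (-15, 15, 0)
T4 shear: x ← x − 2·z: (0, 0, -3) → (6, 0, -3); (-15, 15, 0) → (-15, 15, 0)
T5 rotate right-handed about the z-axis with cos θ = -8/17, sin θ = 15/17: (6, 0, -3) → (-48/17, 90/17, -3); (-15, 15, 0) → (-105/17, -345/17, 0)
T6 reflect across y = 0: (-48/17, 90/17, -3) → (-48/17, -90/17, -3); (-105/17, -345/17, 0) → (-105/17, 345/17, 0)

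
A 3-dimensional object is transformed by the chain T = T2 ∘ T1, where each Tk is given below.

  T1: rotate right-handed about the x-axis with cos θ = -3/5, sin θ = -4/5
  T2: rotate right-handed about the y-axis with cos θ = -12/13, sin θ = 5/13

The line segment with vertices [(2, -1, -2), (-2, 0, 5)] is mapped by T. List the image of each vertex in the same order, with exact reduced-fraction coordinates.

T1 rotate right-handed about the x-axis with cos θ = -3/5, sin θ = -4/5: (2, -1, -2) → (2, -1, 2); (-2, 0, 5) → (-2, 4, -3)
T2 rotate right-handed about the y-axis with cos θ = -12/13, sin θ = 5/13: (2, -1, 2) → (-14/13, -1, -34/13); (-2, 4, -3) → (9/13, 4, 46/13)

image vertices: (-14/13, -1, -34/13), (9/13, 4, 46/13)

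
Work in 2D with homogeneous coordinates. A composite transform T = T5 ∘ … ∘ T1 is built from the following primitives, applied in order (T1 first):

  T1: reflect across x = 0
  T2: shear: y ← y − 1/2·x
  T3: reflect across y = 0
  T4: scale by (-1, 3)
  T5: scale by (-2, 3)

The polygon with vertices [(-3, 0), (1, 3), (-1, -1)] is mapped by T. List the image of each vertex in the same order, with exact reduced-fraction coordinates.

T1 reflect across x = 0: (-3, 0) → (3, 0); (1, 3) → (-1, 3); (-1, -1) → (1, -1)
T2 shear: y ← y − 1/2·x: (3, 0) → (3, -3/2); (-1, 3) → (-1, 7/2); (1, -1) → (1, -3/2)
T3 reflect across y = 0: (3, -3/2) → (3, 3/2); (-1, 7/2) → (-1, -7/2); (1, -3/2) → (1, 3/2)
T4 scale by (-1, 3): (3, 3/2) → (-3, 9/2); (-1, -7/2) → (1, -21/2); (1, 3/2) → (-1, 9/2)
T5 scale by (-2, 3): (-3, 9/2) → (6, 27/2); (1, -21/2) → (-2, -63/2); (-1, 9/2) → (2, 27/2)

image vertices: (6, 27/2), (-2, -63/2), (2, 27/2)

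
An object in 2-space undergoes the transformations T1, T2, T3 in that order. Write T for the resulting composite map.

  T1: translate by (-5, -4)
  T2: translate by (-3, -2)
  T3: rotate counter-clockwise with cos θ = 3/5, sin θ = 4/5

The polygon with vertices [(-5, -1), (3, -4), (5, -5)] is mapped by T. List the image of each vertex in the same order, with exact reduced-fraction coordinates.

T1 translate by (-5, -4): (-5, -1) → (-10, -5); (3, -4) → (-2, -8); (5, -5) → (0, -9)
T2 translate by (-3, -2): (-10, -5) → (-13, -7); (-2, -8) → (-5, -10); (0, -9) → (-3, -11)
T3 rotate counter-clockwise with cos θ = 3/5, sin θ = 4/5: (-13, -7) → (-11/5, -73/5); (-5, -10) → (5, -10); (-3, -11) → (7, -9)

image vertices: (-11/5, -73/5), (5, -10), (7, -9)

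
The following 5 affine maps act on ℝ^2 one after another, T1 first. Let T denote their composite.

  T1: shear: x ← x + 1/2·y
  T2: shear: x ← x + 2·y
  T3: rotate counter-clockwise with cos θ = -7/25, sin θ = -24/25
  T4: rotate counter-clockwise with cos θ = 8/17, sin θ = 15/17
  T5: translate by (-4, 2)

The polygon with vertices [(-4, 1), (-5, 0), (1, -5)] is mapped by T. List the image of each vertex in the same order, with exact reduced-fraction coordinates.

T1 shear: x ← x + 1/2·y: (-4, 1) → (-7/2, 1); (-5, 0) → (-5, 0); (1, -5) → (-3/2, -5)
T2 shear: x ← x + 2·y: (-7/2, 1) → (-3/2, 1); (-5, 0) → (-5, 0); (-3/2, -5) → (-23/2, -5)
T3 rotate counter-clockwise with cos θ = -7/25, sin θ = -24/25: (-3/2, 1) → (69/50, 29/25); (-5, 0) → (7/5, 24/5); (-23/2, -5) → (-79/50, 311/25)
T4 rotate counter-clockwise with cos θ = 8/17, sin θ = 15/17: (69/50, 29/25) → (-159/425, 1499/850); (7/5, 24/5) → (-304/85, 297/85); (-79/50, 311/25) → (-293/25, 223/50)
T5 translate by (-4, 2): (-159/425, 1499/850) → (-1859/425, 3199/850); (-304/85, 297/85) → (-644/85, 467/85); (-293/25, 223/50) → (-393/25, 323/50)

image vertices: (-1859/425, 3199/850), (-644/85, 467/85), (-393/25, 323/50)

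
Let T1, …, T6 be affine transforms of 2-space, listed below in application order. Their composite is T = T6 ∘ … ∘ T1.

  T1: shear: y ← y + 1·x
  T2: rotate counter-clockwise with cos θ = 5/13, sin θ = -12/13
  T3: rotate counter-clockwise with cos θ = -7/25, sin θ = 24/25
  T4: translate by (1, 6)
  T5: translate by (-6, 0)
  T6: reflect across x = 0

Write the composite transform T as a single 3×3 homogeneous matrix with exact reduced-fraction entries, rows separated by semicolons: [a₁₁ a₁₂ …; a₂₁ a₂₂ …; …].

T1 = [1 0 0; 1 1 0; 0 0 1]
T2·T1 = [17/13 12/13 0; -7/13 5/13 0; 0 0 1]
T3·…·T1 = [49/325 -204/325 0; 457/325 253/325 0; 0 0 1]
T4·…·T1 = [49/325 -204/325 1; 457/325 253/325 6; 0 0 1]
T5·…·T1 = [49/325 -204/325 -5; 457/325 253/325 6; 0 0 1]
T6·…·T1 = [-49/325 204/325 5; 457/325 253/325 6; 0 0 1]

T = [-49/325 204/325 5; 457/325 253/325 6; 0 0 1]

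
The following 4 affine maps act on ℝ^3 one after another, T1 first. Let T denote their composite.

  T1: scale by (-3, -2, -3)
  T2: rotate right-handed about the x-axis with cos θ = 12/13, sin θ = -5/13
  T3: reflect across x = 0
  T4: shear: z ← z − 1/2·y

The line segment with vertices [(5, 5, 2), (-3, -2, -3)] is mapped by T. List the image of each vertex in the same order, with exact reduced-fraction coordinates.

T1 scale by (-3, -2, -3): (5, 5, 2) → (-15, -10, -6); (-3, -2, -3) → (9, 4, 9)
T2 rotate right-handed about the x-axis with cos θ = 12/13, sin θ = -5/13: (-15, -10, -6) → (-15, -150/13, -22/13); (9, 4, 9) → (9, 93/13, 88/13)
T3 reflect across x = 0: (-15, -150/13, -22/13) → (15, -150/13, -22/13); (9, 93/13, 88/13) → (-9, 93/13, 88/13)
T4 shear: z ← z − 1/2·y: (15, -150/13, -22/13) → (15, -150/13, 53/13); (-9, 93/13, 88/13) → (-9, 93/13, 83/26)

image vertices: (15, -150/13, 53/13), (-9, 93/13, 83/26)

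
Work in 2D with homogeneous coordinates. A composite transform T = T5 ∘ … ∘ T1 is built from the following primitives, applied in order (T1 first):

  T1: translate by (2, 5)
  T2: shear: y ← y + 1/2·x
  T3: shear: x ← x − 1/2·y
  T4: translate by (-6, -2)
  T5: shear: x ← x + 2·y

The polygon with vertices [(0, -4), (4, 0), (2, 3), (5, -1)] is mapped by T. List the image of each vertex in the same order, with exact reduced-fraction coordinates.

image vertices: (-5, 0), (8, 6), (9, 8), (33/4, 11/2)

T1 translate by (2, 5): (0, -4) → (2, 1); (4, 0) → (6, 5); (2, 3) → (4, 8); (5, -1) → (7, 4)
T2 shear: y ← y + 1/2·x: (2, 1) → (2, 2); (6, 5) → (6, 8); (4, 8) → (4, 10); (7, 4) → (7, 15/2)
T3 shear: x ← x − 1/2·y: (2, 2) → (1, 2); (6, 8) → (2, 8); (4, 10) → (-1, 10); (7, 15/2) → (13/4, 15/2)
T4 translate by (-6, -2): (1, 2) → (-5, 0); (2, 8) → (-4, 6); (-1, 10) → (-7, 8); (13/4, 15/2) → (-11/4, 11/2)
T5 shear: x ← x + 2·y: (-5, 0) → (-5, 0); (-4, 6) → (8, 6); (-7, 8) → (9, 8); (-11/4, 11/2) → (33/4, 11/2)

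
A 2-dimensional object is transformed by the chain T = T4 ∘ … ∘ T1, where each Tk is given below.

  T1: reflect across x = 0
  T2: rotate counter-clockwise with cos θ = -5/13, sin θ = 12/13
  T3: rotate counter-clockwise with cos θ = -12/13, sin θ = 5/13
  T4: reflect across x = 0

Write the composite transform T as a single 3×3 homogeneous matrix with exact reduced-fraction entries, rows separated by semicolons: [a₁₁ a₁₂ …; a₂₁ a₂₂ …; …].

T = [0 -1 0; 1 0 0; 0 0 1]

T1 = [-1 0 0; 0 1 0; 0 0 1]
T2·T1 = [5/13 -12/13 0; -12/13 -5/13 0; 0 0 1]
T3·…·T1 = [0 1 0; 1 0 0; 0 0 1]
T4·…·T1 = [0 -1 0; 1 0 0; 0 0 1]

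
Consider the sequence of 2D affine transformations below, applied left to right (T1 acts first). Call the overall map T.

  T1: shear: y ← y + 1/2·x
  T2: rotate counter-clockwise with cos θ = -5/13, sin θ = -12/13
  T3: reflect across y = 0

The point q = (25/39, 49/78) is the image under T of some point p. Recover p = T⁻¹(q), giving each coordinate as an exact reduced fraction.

p = (1/3, 2/3)

T1 = [1 0 0; 1/2 1 0; 0 0 1]
T2·T1 = [1/13 12/13 0; -29/26 -5/13 0; 0 0 1]
T3·…·T1 = [1/13 12/13 0; 29/26 5/13 0; 0 0 1]
det M = -1; M⁻¹ = [-5/13 12/13 0; 29/26 -1/13 0; 0 0 1]
M⁻¹ · (25/39, 49/78)ᵀ = (1/3, 2/3)ᵀ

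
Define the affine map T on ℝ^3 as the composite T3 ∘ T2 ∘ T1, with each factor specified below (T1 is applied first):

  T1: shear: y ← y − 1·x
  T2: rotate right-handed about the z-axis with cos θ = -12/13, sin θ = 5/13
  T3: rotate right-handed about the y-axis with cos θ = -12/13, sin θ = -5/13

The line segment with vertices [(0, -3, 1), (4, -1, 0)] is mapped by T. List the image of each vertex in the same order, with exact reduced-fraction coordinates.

image vertices: (-245/169, 36/13, -81/169), (276/169, 80/13, -115/169)

T1 shear: y ← y − 1·x: (0, -3, 1) → (0, -3, 1); (4, -1, 0) → (4, -5, 0)
T2 rotate right-handed about the z-axis with cos θ = -12/13, sin θ = 5/13: (0, -3, 1) → (15/13, 36/13, 1); (4, -5, 0) → (-23/13, 80/13, 0)
T3 rotate right-handed about the y-axis with cos θ = -12/13, sin θ = -5/13: (15/13, 36/13, 1) → (-245/169, 36/13, -81/169); (-23/13, 80/13, 0) → (276/169, 80/13, -115/169)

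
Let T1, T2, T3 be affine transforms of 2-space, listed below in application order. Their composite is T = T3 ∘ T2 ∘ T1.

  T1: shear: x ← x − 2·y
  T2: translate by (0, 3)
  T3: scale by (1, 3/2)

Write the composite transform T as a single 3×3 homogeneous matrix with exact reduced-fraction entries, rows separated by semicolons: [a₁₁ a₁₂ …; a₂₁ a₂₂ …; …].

T1 = [1 -2 0; 0 1 0; 0 0 1]
T2·T1 = [1 -2 0; 0 1 3; 0 0 1]
T3·…·T1 = [1 -2 0; 0 3/2 9/2; 0 0 1]

T = [1 -2 0; 0 3/2 9/2; 0 0 1]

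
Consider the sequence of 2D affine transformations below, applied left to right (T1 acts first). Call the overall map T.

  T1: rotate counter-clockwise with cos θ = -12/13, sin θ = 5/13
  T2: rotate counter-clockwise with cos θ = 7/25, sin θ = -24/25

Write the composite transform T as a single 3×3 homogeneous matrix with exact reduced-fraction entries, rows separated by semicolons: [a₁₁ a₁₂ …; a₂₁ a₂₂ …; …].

T = [36/325 -323/325 0; 323/325 36/325 0; 0 0 1]

T1 = [-12/13 -5/13 0; 5/13 -12/13 0; 0 0 1]
T2·T1 = [36/325 -323/325 0; 323/325 36/325 0; 0 0 1]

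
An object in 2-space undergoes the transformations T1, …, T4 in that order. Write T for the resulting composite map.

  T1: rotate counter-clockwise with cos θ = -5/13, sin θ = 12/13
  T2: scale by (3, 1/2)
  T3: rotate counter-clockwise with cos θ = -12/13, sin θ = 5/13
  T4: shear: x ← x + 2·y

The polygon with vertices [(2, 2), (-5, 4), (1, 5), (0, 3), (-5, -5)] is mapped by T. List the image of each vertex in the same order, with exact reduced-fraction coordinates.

image vertices: (1/169, -594/169), (1298/169, 135/169), (89/26, -69/13), (867/338, -450/169), (-5/338, 1485/169)

T1 rotate counter-clockwise with cos θ = -5/13, sin θ = 12/13: (2, 2) → (-34/13, 14/13); (-5, 4) → (-23/13, -80/13); (1, 5) → (-5, -1); (0, 3) → (-36/13, -15/13); (-5, -5) → (85/13, -35/13)
T2 scale by (3, 1/2): (-34/13, 14/13) → (-102/13, 7/13); (-23/13, -80/13) → (-69/13, -40/13); (-5, -1) → (-15, -1/2); (-36/13, -15/13) → (-108/13, -15/26); (85/13, -35/13) → (255/13, -35/26)
T3 rotate counter-clockwise with cos θ = -12/13, sin θ = 5/13: (-102/13, 7/13) → (1189/169, -594/169); (-69/13, -40/13) → (1028/169, 135/169); (-15, -1/2) → (365/26, -69/13); (-108/13, -15/26) → (2667/338, -450/169); (255/13, -35/26) → (-5945/338, 1485/169)
T4 shear: x ← x + 2·y: (1189/169, -594/169) → (1/169, -594/169); (1028/169, 135/169) → (1298/169, 135/169); (365/26, -69/13) → (89/26, -69/13); (2667/338, -450/169) → (867/338, -450/169); (-5945/338, 1485/169) → (-5/338, 1485/169)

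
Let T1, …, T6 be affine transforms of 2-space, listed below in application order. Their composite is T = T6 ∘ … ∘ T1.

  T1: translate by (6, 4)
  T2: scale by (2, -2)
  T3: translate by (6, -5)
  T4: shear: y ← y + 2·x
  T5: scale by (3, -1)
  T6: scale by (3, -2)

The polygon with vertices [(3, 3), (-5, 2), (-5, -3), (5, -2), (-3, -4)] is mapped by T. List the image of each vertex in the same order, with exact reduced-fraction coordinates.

T1 translate by (6, 4): (3, 3) → (9, 7); (-5, 2) → (1, 6); (-5, -3) → (1, 1); (5, -2) → (11, 2); (-3, -4) → (3, 0)
T2 scale by (2, -2): (9, 7) → (18, -14); (1, 6) → (2, -12); (1, 1) → (2, -2); (11, 2) → (22, -4); (3, 0) → (6, 0)
T3 translate by (6, -5): (18, -14) → (24, -19); (2, -12) → (8, -17); (2, -2) → (8, -7); (22, -4) → (28, -9); (6, 0) → (12, -5)
T4 shear: y ← y + 2·x: (24, -19) → (24, 29); (8, -17) → (8, -1); (8, -7) → (8, 9); (28, -9) → (28, 47); (12, -5) → (12, 19)
T5 scale by (3, -1): (24, 29) → (72, -29); (8, -1) → (24, 1); (8, 9) → (24, -9); (28, 47) → (84, -47); (12, 19) → (36, -19)
T6 scale by (3, -2): (72, -29) → (216, 58); (24, 1) → (72, -2); (24, -9) → (72, 18); (84, -47) → (252, 94); (36, -19) → (108, 38)

image vertices: (216, 58), (72, -2), (72, 18), (252, 94), (108, 38)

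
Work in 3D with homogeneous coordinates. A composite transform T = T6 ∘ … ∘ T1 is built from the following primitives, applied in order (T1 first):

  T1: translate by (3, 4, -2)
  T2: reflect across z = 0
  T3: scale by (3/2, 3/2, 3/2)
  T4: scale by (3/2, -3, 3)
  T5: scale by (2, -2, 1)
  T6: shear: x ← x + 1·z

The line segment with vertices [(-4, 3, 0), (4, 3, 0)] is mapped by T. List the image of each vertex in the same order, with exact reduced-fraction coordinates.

image vertices: (9/2, 63, 9), (81/2, 63, 9)

T1 translate by (3, 4, -2): (-4, 3, 0) → (-1, 7, -2); (4, 3, 0) → (7, 7, -2)
T2 reflect across z = 0: (-1, 7, -2) → (-1, 7, 2); (7, 7, -2) → (7, 7, 2)
T3 scale by (3/2, 3/2, 3/2): (-1, 7, 2) → (-3/2, 21/2, 3); (7, 7, 2) → (21/2, 21/2, 3)
T4 scale by (3/2, -3, 3): (-3/2, 21/2, 3) → (-9/4, -63/2, 9); (21/2, 21/2, 3) → (63/4, -63/2, 9)
T5 scale by (2, -2, 1): (-9/4, -63/2, 9) → (-9/2, 63, 9); (63/4, -63/2, 9) → (63/2, 63, 9)
T6 shear: x ← x + 1·z: (-9/2, 63, 9) → (9/2, 63, 9); (63/2, 63, 9) → (81/2, 63, 9)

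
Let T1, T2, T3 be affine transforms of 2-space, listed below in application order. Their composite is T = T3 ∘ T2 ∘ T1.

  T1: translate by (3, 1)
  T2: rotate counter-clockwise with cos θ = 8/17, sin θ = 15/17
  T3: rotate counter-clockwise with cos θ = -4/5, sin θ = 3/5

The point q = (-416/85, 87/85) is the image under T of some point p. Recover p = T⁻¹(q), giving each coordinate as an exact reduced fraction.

p = (1, -4)

T1 = [1 0 3; 0 1 1; 0 0 1]
T2·T1 = [8/17 -15/17 9/17; 15/17 8/17 53/17; 0 0 1]
T3·…·T1 = [-77/85 36/85 -39/17; -36/85 -77/85 -37/17; 0 0 1]
det M = 1; M⁻¹ = [-77/85 -36/85 -3; 36/85 -77/85 -1; 0 0 1]
M⁻¹ · (-416/85, 87/85)ᵀ = (1, -4)ᵀ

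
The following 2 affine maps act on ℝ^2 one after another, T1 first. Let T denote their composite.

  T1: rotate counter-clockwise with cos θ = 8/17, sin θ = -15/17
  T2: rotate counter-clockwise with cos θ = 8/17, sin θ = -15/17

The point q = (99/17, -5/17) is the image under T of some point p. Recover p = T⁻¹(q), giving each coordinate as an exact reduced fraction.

T1 = [8/17 15/17 0; -15/17 8/17 0; 0 0 1]
T2·T1 = [-161/289 240/289 0; -240/289 -161/289 0; 0 0 1]
det M = 1; M⁻¹ = [-161/289 -240/289 0; 240/289 -161/289 0; 0 0 1]
M⁻¹ · (99/17, -5/17)ᵀ = (-3, 5)ᵀ

p = (-3, 5)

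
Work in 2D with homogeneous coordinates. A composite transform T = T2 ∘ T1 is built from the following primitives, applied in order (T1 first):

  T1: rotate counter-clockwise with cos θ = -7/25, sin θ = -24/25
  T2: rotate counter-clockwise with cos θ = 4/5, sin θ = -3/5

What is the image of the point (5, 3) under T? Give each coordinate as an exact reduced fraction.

T1 rotate counter-clockwise with cos θ = -7/25, sin θ = -24/25: (5, 3) → (37/25, -141/25)
T2 rotate counter-clockwise with cos θ = 4/5, sin θ = -3/5: (37/25, -141/25) → (-11/5, -27/5)

T(p) = (-11/5, -27/5)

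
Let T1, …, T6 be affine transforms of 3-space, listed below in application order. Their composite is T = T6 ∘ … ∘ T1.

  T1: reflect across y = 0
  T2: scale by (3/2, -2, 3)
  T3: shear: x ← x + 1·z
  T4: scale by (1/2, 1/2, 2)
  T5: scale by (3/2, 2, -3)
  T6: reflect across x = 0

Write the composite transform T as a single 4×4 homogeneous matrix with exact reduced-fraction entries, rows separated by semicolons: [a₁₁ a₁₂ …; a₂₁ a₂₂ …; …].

T = [-9/8 0 -9/4 0; 0 2 0 0; 0 0 -18 0; 0 0 0 1]

T1 = [1 0 0 0; 0 -1 0 0; 0 0 1 0; 0 0 0 1]
T2·T1 = [3/2 0 0 0; 0 2 0 0; 0 0 3 0; 0 0 0 1]
T3·…·T1 = [3/2 0 3 0; 0 2 0 0; 0 0 3 0; 0 0 0 1]
T4·…·T1 = [3/4 0 3/2 0; 0 1 0 0; 0 0 6 0; 0 0 0 1]
T5·…·T1 = [9/8 0 9/4 0; 0 2 0 0; 0 0 -18 0; 0 0 0 1]
T6·…·T1 = [-9/8 0 -9/4 0; 0 2 0 0; 0 0 -18 0; 0 0 0 1]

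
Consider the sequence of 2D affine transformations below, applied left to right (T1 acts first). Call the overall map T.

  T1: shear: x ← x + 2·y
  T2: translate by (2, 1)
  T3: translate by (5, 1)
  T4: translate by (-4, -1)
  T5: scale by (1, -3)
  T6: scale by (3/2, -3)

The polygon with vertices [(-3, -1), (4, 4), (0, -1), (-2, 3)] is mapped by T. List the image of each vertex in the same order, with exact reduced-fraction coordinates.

T1 shear: x ← x + 2·y: (-3, -1) → (-5, -1); (4, 4) → (12, 4); (0, -1) → (-2, -1); (-2, 3) → (4, 3)
T2 translate by (2, 1): (-5, -1) → (-3, 0); (12, 4) → (14, 5); (-2, -1) → (0, 0); (4, 3) → (6, 4)
T3 translate by (5, 1): (-3, 0) → (2, 1); (14, 5) → (19, 6); (0, 0) → (5, 1); (6, 4) → (11, 5)
T4 translate by (-4, -1): (2, 1) → (-2, 0); (19, 6) → (15, 5); (5, 1) → (1, 0); (11, 5) → (7, 4)
T5 scale by (1, -3): (-2, 0) → (-2, 0); (15, 5) → (15, -15); (1, 0) → (1, 0); (7, 4) → (7, -12)
T6 scale by (3/2, -3): (-2, 0) → (-3, 0); (15, -15) → (45/2, 45); (1, 0) → (3/2, 0); (7, -12) → (21/2, 36)

image vertices: (-3, 0), (45/2, 45), (3/2, 0), (21/2, 36)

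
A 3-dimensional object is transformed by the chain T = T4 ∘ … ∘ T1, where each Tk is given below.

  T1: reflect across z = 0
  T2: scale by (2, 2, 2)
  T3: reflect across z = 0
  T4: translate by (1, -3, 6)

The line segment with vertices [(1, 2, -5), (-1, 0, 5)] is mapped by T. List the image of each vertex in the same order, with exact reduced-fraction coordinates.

image vertices: (3, 1, -4), (-1, -3, 16)

T1 reflect across z = 0: (1, 2, -5) → (1, 2, 5); (-1, 0, 5) → (-1, 0, -5)
T2 scale by (2, 2, 2): (1, 2, 5) → (2, 4, 10); (-1, 0, -5) → (-2, 0, -10)
T3 reflect across z = 0: (2, 4, 10) → (2, 4, -10); (-2, 0, -10) → (-2, 0, 10)
T4 translate by (1, -3, 6): (2, 4, -10) → (3, 1, -4); (-2, 0, 10) → (-1, -3, 16)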